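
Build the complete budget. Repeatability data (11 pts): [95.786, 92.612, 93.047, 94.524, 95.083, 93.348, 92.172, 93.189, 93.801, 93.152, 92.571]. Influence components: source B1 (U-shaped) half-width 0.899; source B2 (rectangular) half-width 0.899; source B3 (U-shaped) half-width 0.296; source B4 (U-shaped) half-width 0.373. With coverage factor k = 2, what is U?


mean = (95.786 + 92.612 + 93.047 + 94.524 + 95.083 + 93.348 + 92.172 + 93.189 + 93.801 + 93.152 + 92.571) / 11 = 93.57136364
s = sqrt(sum((x - mean)^2)/(n-1)) = 1.125884
u_A = s / sqrt(n) = 1.125884 / sqrt(11) = 0.3394668
u_B1 = 0.899 / sqrt(2) = 0.635689
u_B2 = 0.899 / sqrt(3) = 0.51903789
u_B3 = 0.296 / sqrt(2) = 0.20930361
u_B4 = 0.373 / sqrt(2) = 0.26375083
uc = sqrt(0.3394668^2 + 0.635689^2 + 0.51903789^2 + 0.20930361^2 + 0.26375083^2) = 0.94979527
U = k * uc = 2 * 0.94979527
U = 1.8996

1.8996


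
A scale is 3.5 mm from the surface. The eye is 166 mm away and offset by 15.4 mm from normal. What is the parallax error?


error = h * offset / d
= 3.5 * 15.4 / 166
= 0.3247

0.3247


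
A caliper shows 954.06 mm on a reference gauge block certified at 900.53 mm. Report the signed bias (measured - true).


Systematic error = measured - true
= 954.06 - 900.53
= 53.5300

53.5300


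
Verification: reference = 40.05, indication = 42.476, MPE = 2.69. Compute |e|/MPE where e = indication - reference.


e = indication - reference = 42.476 - 40.05 = 2.4260
|e| = 2.4260
ratio = |e| / MPE = 2.4260 / 2.69
ratio = 0.9019

0.9019


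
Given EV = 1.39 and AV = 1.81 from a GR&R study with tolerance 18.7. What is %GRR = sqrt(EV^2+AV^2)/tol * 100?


GRR = sqrt(EV^2 + AV^2) = sqrt(1.39^2 + 1.81^2) = 2.2821481
%GRR = GRR / tol * 100 = 2.2821481 / 18.7 * 100
%GRR = 12.2040

12.2040


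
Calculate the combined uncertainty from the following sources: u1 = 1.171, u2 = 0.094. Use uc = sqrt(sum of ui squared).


uc = sqrt(1.171^2 + 0.094^2)
uc = sqrt(1.380077)
uc = 1.1748

1.1748


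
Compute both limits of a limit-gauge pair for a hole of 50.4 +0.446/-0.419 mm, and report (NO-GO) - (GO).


GO = nominal - lower_tol (smallest hole = maximum material condition)
GO = 50.4 - 0.419 = 49.981
NO-GO = nominal + upper_tol (largest hole = least material condition)
NO-GO = 50.4 + 0.446 = 50.846
spread = NO-GO - GO = 50.846 - 49.981 = 0.8650

0.8650


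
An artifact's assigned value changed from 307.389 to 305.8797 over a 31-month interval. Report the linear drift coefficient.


rate = (v2 - v1) / months
= (305.8797 - 307.389) / 31
= -1.5093 / 31
= -0.0487

-0.0487


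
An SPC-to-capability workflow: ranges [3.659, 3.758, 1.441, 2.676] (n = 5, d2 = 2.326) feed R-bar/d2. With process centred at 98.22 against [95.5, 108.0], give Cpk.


R_bar = (3.659 + 3.758 + 1.441 + 2.676) / 4 = 2.8835
sigma = R_bar / d2 = 2.8835 / 2.326 = 1.2396819
Cp = (USL - LSL)/(6*sigma) = (108.0 - 95.5)/(6*1.2396819) = 1.6805
Cpu = (108.0 - 98.22)/(3*1.2396819) = 2.6297
Cpl = (98.22 - 95.5)/(3*1.2396819) = 0.7314
Cpk = min(Cpu, Cpl) = 0.7314

0.7314


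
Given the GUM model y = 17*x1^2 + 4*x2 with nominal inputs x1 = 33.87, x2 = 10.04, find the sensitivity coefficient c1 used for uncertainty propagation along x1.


y = 17*x1^2 + 4*x2
dy/dx1 = 2*17*x1
Evaluate at x1 = 33.87: c1 = 34 * 33.87
c1 = 1151.5800

1151.5800


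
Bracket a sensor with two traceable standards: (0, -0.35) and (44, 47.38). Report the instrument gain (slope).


slope = (y2 - y1) / (x2 - x1)
= (47.38 - -0.35) / (44 - 0)
= 47.7300 / 44
= 1.0848

1.0848


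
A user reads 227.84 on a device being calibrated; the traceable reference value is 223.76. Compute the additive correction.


Correction = standard - reading
= 223.76 - 227.84
= -4.0800

-4.0800


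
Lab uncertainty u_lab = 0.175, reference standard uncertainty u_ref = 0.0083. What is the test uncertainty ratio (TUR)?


TUR = u_lab / u_ref
= 0.175 / 0.0083
= 21.0843

21.0843


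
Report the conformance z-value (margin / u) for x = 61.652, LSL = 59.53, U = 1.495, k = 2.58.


u = U / k = 1.495 / 2.58 = 0.57945736
margin = |LSL - x| = |59.53 - 61.652| = 2.122
z = margin / u = 2.122 / 0.57945736
z = 3.6620

3.6620


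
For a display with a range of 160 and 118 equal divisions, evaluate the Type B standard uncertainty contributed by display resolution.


resolution = range / divisions
resolution = 160 / 118 = 1.3559322
u_res = resolution / (2*sqrt(3))
u_res = 1.3559322 / 3.4641016
u_res = 0.3914

0.3914


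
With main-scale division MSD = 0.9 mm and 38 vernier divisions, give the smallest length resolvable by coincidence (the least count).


LC = MSD / n_div
= 0.9 / 38
= 0.0237

0.0237


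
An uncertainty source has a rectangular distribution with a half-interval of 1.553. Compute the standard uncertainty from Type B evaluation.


u_B = half_width / sqrt(3)
u_B = 1.553 / 1.7320508
u_B = 0.8966

0.8966


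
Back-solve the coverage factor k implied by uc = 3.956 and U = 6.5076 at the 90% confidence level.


k = U / uc
k = 6.5076 / 3.956
k = 1.645

1.645


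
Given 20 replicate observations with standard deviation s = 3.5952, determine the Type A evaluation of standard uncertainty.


u_A = s / sqrt(n)
u_A = 3.5952 / sqrt(20)
u_A = 3.5952 / 4.472136
u_A = 0.8039

0.8039


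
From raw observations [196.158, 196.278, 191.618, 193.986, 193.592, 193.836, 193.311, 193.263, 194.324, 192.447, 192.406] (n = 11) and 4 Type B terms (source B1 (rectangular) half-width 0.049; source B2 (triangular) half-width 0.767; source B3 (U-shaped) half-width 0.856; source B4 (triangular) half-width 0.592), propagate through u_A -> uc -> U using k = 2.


mean = (196.158 + 196.278 + 191.618 + 193.986 + 193.592 + 193.836 + 193.311 + 193.263 + 194.324 + 192.447 + 192.406) / 11 = 193.7471818
s = sqrt(sum((x - mean)^2)/(n-1)) = 1.4521071
u_A = s / sqrt(n) = 1.4521071 / sqrt(11) = 0.43782676
u_B1 = 0.049 / sqrt(3) = 0.028290163
u_B2 = 0.767 / sqrt(6) = 0.31312644
u_B3 = 0.856 / sqrt(2) = 0.6052834
u_B4 = 0.592 / sqrt(6) = 0.24168299
uc = sqrt(0.43782676^2 + 0.028290163^2 + 0.31312644^2 + 0.6052834^2 + 0.24168299^2) = 0.84576559
U = k * uc = 2 * 0.84576559
U = 1.6915

1.6915


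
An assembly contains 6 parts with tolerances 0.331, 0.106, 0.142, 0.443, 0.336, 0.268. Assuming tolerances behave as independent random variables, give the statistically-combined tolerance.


RSS = sqrt(0.331^2 + 0.106^2 + 0.142^2 + 0.443^2 + 0.336^2 + 0.268^2)
= sqrt(0.52193)
= 0.7224

0.7224


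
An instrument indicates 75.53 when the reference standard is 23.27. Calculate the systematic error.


Systematic error = measured - true
= 75.53 - 23.27
= 52.2600

52.2600


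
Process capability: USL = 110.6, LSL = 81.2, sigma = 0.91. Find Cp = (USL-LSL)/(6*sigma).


Cp = (USL - LSL) / (6 * sigma)
= (110.6 - 81.2) / (6 * 0.91)
= 29.4000 / 5.4600
= 5.3846

5.3846


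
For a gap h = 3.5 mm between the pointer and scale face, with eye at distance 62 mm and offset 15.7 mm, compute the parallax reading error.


error = h * offset / d
= 3.5 * 15.7 / 62
= 0.8863

0.8863


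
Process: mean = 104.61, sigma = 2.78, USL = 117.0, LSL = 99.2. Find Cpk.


Cpu = (USL - mean) / (3*sigma) = (117.0 - 104.61) / (3*2.78) = 1.4856
Cpl = (mean - LSL) / (3*sigma) = (104.61 - 99.2) / (3*2.78) = 0.6487
Cpk = min(Cpu, Cpl) = 0.6487

0.6487


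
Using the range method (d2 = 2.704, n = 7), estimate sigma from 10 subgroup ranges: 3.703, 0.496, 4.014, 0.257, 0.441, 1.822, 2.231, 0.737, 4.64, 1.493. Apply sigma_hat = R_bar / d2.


R_bar = (3.703 + 0.496 + 4.014 + 0.257 + 0.441 + 1.822 + 2.231 + 0.737 + 4.64 + 1.493) / 10
R_bar = 19.834 / 10 = 1.9834
sigma_hat = R_bar / d2 = 1.9834 / 2.704 = 0.7335

0.7335


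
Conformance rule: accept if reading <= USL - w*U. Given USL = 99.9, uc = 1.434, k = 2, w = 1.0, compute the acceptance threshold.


U = k * uc = 2 * 1.434 = 2.868
guard band g = w * U = 1.0 * 2.868 = 2.868
AL = USL - g = 99.9 - 2.868
AL = 97.0320

97.0320


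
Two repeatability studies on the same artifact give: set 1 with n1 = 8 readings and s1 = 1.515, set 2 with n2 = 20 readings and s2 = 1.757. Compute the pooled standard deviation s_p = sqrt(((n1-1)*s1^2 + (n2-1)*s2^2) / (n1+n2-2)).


s_p = sqrt(((n1-1)*s1^2 + (n2-1)*s2^2) / (n1+n2-2))
numerator = (8-1)*1.515^2 + (20-1)*1.757^2 = 16.066575 + 58.653931 = 74.720506
denominator = 8 + 20 - 2 = 26
s_p^2 = 74.720506 / 26 = 2.8738656
s_p = sqrt(2.8738656) = 1.6952

1.6952


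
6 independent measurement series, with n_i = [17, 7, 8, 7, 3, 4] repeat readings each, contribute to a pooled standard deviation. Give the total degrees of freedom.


nu = sum_i (n_i - 1)
nu = ((17 - 1) + (7 - 1) + (8 - 1) + (7 - 1) + (3 - 1) + (4 - 1))
nu = 16 + 6 + 7 + 6 + 2 + 3
nu = 40

40


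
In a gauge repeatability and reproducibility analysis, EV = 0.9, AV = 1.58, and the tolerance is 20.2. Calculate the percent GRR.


GRR = sqrt(EV^2 + AV^2) = sqrt(0.9^2 + 1.58^2) = 1.8183509
%GRR = GRR / tol * 100 = 1.8183509 / 20.2 * 100
%GRR = 9.0017

9.0017


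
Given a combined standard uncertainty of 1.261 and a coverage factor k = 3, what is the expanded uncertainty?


U = k * uc
U = 3 * 1.261
U = 3.7830

3.7830


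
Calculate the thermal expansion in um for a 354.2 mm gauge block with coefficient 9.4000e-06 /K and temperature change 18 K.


dL = L * alpha * dT
= 354.2 * 9.4000e-06 * 18
= 0.0599306 mm
dL_um = 0.0599306 * 1000 = 59.9306 um

59.9306


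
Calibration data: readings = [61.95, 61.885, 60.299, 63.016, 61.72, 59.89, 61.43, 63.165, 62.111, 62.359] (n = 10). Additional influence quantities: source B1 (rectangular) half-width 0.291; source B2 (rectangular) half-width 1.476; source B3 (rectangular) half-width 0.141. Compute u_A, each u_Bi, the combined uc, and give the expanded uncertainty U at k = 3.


mean = (61.95 + 61.885 + 60.299 + 63.016 + 61.72 + 59.89 + 61.43 + 63.165 + 62.111 + 62.359) / 10 = 61.7825
s = sqrt(sum((x - mean)^2)/(n-1)) = 1.0446768
u_A = s / sqrt(n) = 1.0446768 / sqrt(10) = 0.33035581
u_B1 = 0.291 / sqrt(3) = 0.16800893
u_B2 = 1.476 / sqrt(3) = 0.852169
u_B3 = 0.141 / sqrt(3) = 0.081406388
uc = sqrt(0.33035581^2 + 0.16800893^2 + 0.852169^2 + 0.081406388^2) = 0.93283491
U = k * uc = 3 * 0.93283491
U = 2.7985

2.7985


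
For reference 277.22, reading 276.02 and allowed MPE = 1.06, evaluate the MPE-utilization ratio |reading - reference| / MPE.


e = indication - reference = 276.02 - 277.22 = -1.2000
|e| = 1.2000
ratio = |e| / MPE = 1.2000 / 1.06
ratio = 1.1321

1.1321


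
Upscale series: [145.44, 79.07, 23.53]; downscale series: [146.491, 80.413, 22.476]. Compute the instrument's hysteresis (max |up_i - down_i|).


|145.44 - 146.491| = 1.0510
|79.07 - 80.413| = 1.3430
|23.53 - 22.476| = 1.0540
hysteresis = max(diffs) = 1.3430

1.3430


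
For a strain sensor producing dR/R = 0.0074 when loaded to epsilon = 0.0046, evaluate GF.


GF = (dR/R) / epsilon
= 0.0074 / 0.0046
= 1.6087

1.6087


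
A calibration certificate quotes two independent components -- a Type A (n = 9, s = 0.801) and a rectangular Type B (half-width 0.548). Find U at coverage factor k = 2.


u_A = s / sqrt(n) = 0.801 / sqrt(9) = 0.267
u_B = half_width / sqrt(3) = 0.548 / sqrt(3) = 0.31638795
uc = sqrt(u_A^2 + u_B^2) = sqrt(0.267^2 + 0.31638795^2) = 0.41399316
U = k * uc = 2 * 0.41399316
U = 0.8280

0.8280


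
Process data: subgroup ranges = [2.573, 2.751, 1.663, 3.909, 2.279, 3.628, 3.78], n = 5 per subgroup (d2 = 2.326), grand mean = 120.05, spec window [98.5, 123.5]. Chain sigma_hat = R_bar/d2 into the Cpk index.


R_bar = (2.573 + 2.751 + 1.663 + 3.909 + 2.279 + 3.628 + 3.78) / 7 = 2.9404286
sigma = R_bar / d2 = 2.9404286 / 2.326 = 1.2641567
Cp = (USL - LSL)/(6*sigma) = (123.5 - 98.5)/(6*1.2641567) = 3.2960
Cpu = (123.5 - 120.05)/(3*1.2641567) = 0.9097
Cpl = (120.05 - 98.5)/(3*1.2641567) = 5.6823
Cpk = min(Cpu, Cpl) = 0.9097

0.9097


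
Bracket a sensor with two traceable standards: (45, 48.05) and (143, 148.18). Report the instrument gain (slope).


slope = (y2 - y1) / (x2 - x1)
= (148.18 - 48.05) / (143 - 45)
= 100.1300 / 98
= 1.0217

1.0217


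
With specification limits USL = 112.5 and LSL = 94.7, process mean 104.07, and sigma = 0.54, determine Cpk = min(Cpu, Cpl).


Cpu = (USL - mean) / (3*sigma) = (112.5 - 104.07) / (3*0.54) = 5.2037
Cpl = (mean - LSL) / (3*sigma) = (104.07 - 94.7) / (3*0.54) = 5.7840
Cpk = min(Cpu, Cpl) = 5.2037

5.2037


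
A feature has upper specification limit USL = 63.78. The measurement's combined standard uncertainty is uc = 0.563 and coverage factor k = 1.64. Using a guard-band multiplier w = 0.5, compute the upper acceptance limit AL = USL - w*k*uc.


U = k * uc = 1.64 * 0.563 = 0.92332
guard band g = w * U = 0.5 * 0.92332 = 0.46166
AL = USL - g = 63.78 - 0.46166
AL = 63.3183

63.3183


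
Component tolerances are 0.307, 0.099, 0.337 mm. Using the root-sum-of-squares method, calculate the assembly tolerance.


RSS = sqrt(0.307^2 + 0.099^2 + 0.337^2)
= sqrt(0.217619)
= 0.4665

0.4665


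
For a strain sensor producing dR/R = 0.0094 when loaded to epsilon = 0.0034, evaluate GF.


GF = (dR/R) / epsilon
= 0.0094 / 0.0034
= 2.7647

2.7647


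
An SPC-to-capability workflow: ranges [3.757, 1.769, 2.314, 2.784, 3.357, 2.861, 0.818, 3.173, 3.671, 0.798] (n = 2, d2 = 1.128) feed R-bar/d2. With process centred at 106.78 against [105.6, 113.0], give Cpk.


R_bar = (3.757 + 1.769 + 2.314 + 2.784 + 3.357 + 2.861 + 0.818 + 3.173 + 3.671 + 0.798) / 10 = 2.5302
sigma = R_bar / d2 = 2.5302 / 1.128 = 2.2430851
Cp = (USL - LSL)/(6*sigma) = (113.0 - 105.6)/(6*2.2430851) = 0.5498
Cpu = (113.0 - 106.78)/(3*2.2430851) = 0.9243
Cpl = (106.78 - 105.6)/(3*2.2430851) = 0.1754
Cpk = min(Cpu, Cpl) = 0.1754

0.1754


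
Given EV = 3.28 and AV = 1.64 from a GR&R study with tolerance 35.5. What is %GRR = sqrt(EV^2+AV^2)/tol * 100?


GRR = sqrt(EV^2 + AV^2) = sqrt(3.28^2 + 1.64^2) = 3.6671515
%GRR = GRR / tol * 100 = 3.6671515 / 35.5 * 100
%GRR = 10.3300

10.3300


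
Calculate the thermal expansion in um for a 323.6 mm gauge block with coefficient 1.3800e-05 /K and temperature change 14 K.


dL = L * alpha * dT
= 323.6 * 1.3800e-05 * 14
= 0.0625195 mm
dL_um = 0.0625195 * 1000 = 62.5195 um

62.5195


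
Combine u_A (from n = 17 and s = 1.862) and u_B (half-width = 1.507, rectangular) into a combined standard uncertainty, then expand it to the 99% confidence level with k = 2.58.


u_A = s / sqrt(n) = 1.862 / sqrt(17) = 0.45160133
u_B = half_width / sqrt(3) = 1.507 / sqrt(3) = 0.87006686
uc = sqrt(u_A^2 + u_B^2) = sqrt(0.45160133^2 + 0.87006686^2) = 0.98028572
U = k * uc = 2.58 * 0.98028572
U = 2.5291

2.5291


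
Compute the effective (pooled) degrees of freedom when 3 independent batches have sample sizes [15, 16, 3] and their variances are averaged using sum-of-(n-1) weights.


nu = sum_i (n_i - 1)
nu = ((15 - 1) + (16 - 1) + (3 - 1))
nu = 14 + 15 + 2
nu = 31

31


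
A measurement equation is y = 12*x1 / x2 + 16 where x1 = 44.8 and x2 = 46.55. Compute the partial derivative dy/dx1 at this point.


y = 12*x1 / x2 + 16
dy/dx1 = 12/x2
Evaluate at x2 = 46.55: c1 = 12 / 46.55
c1 = 0.2578

0.2578


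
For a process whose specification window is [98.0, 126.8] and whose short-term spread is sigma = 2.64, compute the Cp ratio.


Cp = (USL - LSL) / (6 * sigma)
= (126.8 - 98.0) / (6 * 2.64)
= 28.8000 / 15.8400
= 1.8182

1.8182


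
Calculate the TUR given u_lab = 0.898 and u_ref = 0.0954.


TUR = u_lab / u_ref
= 0.898 / 0.0954
= 9.4130

9.4130


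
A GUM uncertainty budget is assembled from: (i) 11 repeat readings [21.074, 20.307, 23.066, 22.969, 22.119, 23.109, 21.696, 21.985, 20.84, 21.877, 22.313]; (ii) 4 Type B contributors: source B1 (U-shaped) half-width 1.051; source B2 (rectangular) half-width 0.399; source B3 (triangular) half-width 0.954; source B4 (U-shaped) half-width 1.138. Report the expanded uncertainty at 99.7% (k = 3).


mean = (21.074 + 20.307 + 23.066 + 22.969 + 22.119 + 23.109 + 21.696 + 21.985 + 20.84 + 21.877 + 22.313) / 11 = 21.94136364
s = sqrt(sum((x - mean)^2)/(n-1)) = 0.92501906
u_A = s / sqrt(n) = 0.92501906 / sqrt(11) = 0.27890374
u_B1 = 1.051 / sqrt(2) = 0.74316923
u_B2 = 0.399 / sqrt(3) = 0.23036276
u_B3 = 0.954 / sqrt(6) = 0.38946887
u_B4 = 1.138 / sqrt(2) = 0.80468752
uc = sqrt(0.27890374^2 + 0.74316923^2 + 0.23036276^2 + 0.38946887^2 + 0.80468752^2) = 1.2175232
U = k * uc = 3 * 1.2175232
U = 3.6526

3.6526


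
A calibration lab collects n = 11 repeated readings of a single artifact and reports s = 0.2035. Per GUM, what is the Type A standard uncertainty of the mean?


u_A = s / sqrt(n)
u_A = 0.2035 / sqrt(11)
u_A = 0.2035 / 3.3166248
u_A = 0.0614

0.0614


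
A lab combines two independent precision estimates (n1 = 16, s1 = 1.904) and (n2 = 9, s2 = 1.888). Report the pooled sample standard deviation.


s_p = sqrt(((n1-1)*s1^2 + (n2-1)*s2^2) / (n1+n2-2))
numerator = (16-1)*1.904^2 + (9-1)*1.888^2 = 54.37824 + 28.516352 = 82.894592
denominator = 16 + 9 - 2 = 23
s_p^2 = 82.894592 / 23 = 3.6041127
s_p = sqrt(3.6041127) = 1.8985

1.8985


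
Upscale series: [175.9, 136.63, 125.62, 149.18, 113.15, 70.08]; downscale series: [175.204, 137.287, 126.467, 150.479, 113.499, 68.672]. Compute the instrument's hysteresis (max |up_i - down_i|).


|175.9 - 175.204| = 0.6960
|136.63 - 137.287| = 0.6570
|125.62 - 126.467| = 0.8470
|149.18 - 150.479| = 1.2990
|113.15 - 113.499| = 0.3490
|70.08 - 68.672| = 1.4080
hysteresis = max(diffs) = 1.4080

1.4080


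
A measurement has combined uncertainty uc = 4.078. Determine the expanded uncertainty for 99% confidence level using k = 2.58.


U = k * uc
U = 2.58 * 4.078
U = 10.5212

10.5212


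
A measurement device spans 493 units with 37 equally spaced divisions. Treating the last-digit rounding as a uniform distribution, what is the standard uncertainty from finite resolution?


resolution = range / divisions
resolution = 493 / 37 = 13.324324
u_res = resolution / (2*sqrt(3))
u_res = 13.324324 / 3.4641016
u_res = 3.8464

3.8464


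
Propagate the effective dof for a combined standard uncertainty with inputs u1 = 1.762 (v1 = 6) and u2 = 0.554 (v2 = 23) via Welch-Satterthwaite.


uc = sqrt(u1^2 + u2^2) = sqrt(1.762^2 + 0.554^2) = 1.8470409
v_eff = uc^4 / (u1^4/v1 + u2^4/v2)
= 1.8470409^4 / (1.762^4/6 + 0.554^4/23)
= 11.638742 / 1.6105646
v_eff = 7.2265

7.2265


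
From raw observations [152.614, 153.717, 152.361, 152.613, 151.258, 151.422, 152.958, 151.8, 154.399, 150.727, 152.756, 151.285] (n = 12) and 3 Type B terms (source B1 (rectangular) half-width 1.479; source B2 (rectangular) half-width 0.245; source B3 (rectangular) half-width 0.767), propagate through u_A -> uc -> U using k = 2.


mean = (152.614 + 153.717 + 152.361 + 152.613 + 151.258 + 151.422 + 152.958 + 151.8 + 154.399 + 150.727 + 152.756 + 151.285) / 12 = 152.3258333
s = sqrt(sum((x - mean)^2)/(n-1)) = 1.0811639
u_A = s / sqrt(n) = 1.0811639 / sqrt(12) = 0.31210513
u_B1 = 1.479 / sqrt(3) = 0.85390105
u_B2 = 0.245 / sqrt(3) = 0.14145082
u_B3 = 0.767 / sqrt(3) = 0.44282766
uc = sqrt(0.31210513^2 + 0.85390105^2 + 0.14145082^2 + 0.44282766^2) = 1.0211079
U = k * uc = 2 * 1.0211079
U = 2.0422

2.0422


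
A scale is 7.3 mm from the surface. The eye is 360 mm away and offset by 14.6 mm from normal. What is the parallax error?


error = h * offset / d
= 7.3 * 14.6 / 360
= 0.2961

0.2961


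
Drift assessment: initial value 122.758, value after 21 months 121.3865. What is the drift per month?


rate = (v2 - v1) / months
= (121.3865 - 122.758) / 21
= -1.3715 / 21
= -0.0653

-0.0653


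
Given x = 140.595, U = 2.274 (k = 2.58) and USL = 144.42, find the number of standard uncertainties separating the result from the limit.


u = U / k = 2.274 / 2.58 = 0.88139535
margin = |USL - x| = |144.42 - 140.595| = 3.825
z = margin / u = 3.825 / 0.88139535
z = 4.3397

4.3397


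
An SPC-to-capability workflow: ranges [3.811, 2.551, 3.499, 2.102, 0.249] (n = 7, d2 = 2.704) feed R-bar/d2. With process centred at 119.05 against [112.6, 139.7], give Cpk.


R_bar = (3.811 + 2.551 + 3.499 + 2.102 + 0.249) / 5 = 2.4424
sigma = R_bar / d2 = 2.4424 / 2.704 = 0.90325444
Cp = (USL - LSL)/(6*sigma) = (139.7 - 112.6)/(6*0.90325444) = 5.0004
Cpu = (139.7 - 119.05)/(3*0.90325444) = 7.6206
Cpl = (119.05 - 112.6)/(3*0.90325444) = 2.3803
Cpk = min(Cpu, Cpl) = 2.3803

2.3803


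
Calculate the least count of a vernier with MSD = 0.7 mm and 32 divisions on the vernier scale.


LC = MSD / n_div
= 0.7 / 32
= 0.0219

0.0219


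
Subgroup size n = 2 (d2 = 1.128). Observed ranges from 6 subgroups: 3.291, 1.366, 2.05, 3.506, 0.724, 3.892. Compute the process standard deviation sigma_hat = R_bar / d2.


R_bar = (3.291 + 1.366 + 2.05 + 3.506 + 0.724 + 3.892) / 6
R_bar = 14.829 / 6 = 2.4715
sigma_hat = R_bar / d2 = 2.4715 / 1.128 = 2.1910

2.1910


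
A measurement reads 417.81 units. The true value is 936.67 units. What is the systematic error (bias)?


Systematic error = measured - true
= 417.81 - 936.67
= -518.8600

-518.8600


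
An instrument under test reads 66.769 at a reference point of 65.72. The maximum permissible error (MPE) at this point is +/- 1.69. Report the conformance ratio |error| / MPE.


e = indication - reference = 66.769 - 65.72 = 1.0490
|e| = 1.0490
ratio = |e| / MPE = 1.0490 / 1.69
ratio = 0.6207

0.6207


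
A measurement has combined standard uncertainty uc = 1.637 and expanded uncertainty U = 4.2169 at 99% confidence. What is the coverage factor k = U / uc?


k = U / uc
k = 4.2169 / 1.637
k = 2.576

2.576


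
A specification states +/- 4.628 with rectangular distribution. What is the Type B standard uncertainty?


u_B = half_width / sqrt(3)
u_B = 4.628 / 1.7320508
u_B = 2.6720

2.6720


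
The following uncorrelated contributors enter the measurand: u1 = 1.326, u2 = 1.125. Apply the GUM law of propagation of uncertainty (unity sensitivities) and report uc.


uc = sqrt(1.326^2 + 1.125^2)
uc = sqrt(3.023901)
uc = 1.7389

1.7389


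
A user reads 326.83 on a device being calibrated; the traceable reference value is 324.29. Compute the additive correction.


Correction = standard - reading
= 324.29 - 326.83
= -2.5400

-2.5400


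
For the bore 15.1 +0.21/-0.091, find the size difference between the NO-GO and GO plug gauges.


GO = nominal - lower_tol (smallest hole = maximum material condition)
GO = 15.1 - 0.091 = 15.009
NO-GO = nominal + upper_tol (largest hole = least material condition)
NO-GO = 15.1 + 0.21 = 15.31
spread = NO-GO - GO = 15.31 - 15.009 = 0.3010

0.3010


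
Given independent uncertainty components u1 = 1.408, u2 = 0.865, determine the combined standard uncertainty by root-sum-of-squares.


uc = sqrt(1.408^2 + 0.865^2)
uc = sqrt(2.730689)
uc = 1.6525

1.6525


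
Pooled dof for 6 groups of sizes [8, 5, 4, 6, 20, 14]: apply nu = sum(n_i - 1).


nu = sum_i (n_i - 1)
nu = ((8 - 1) + (5 - 1) + (4 - 1) + (6 - 1) + (20 - 1) + (14 - 1))
nu = 7 + 4 + 3 + 5 + 19 + 13
nu = 51

51


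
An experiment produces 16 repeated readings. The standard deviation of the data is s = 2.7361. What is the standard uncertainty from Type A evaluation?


u_A = s / sqrt(n)
u_A = 2.7361 / sqrt(16)
u_A = 2.7361 / 4
u_A = 0.6840

0.6840


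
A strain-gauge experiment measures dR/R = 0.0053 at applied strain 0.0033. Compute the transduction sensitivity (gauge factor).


GF = (dR/R) / epsilon
= 0.0053 / 0.0033
= 1.6061

1.6061


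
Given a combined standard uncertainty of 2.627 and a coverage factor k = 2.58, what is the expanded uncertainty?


U = k * uc
U = 2.58 * 2.627
U = 6.7777

6.7777


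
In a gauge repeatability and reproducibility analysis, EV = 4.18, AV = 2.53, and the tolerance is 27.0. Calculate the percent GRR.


GRR = sqrt(EV^2 + AV^2) = sqrt(4.18^2 + 2.53^2) = 4.8860311
%GRR = GRR / tol * 100 = 4.8860311 / 27.0 * 100
%GRR = 18.0964

18.0964


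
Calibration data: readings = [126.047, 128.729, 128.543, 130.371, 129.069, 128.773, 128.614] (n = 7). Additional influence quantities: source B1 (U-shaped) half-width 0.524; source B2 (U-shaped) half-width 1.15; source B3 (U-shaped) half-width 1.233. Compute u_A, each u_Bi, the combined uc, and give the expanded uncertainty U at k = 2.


mean = (126.047 + 128.729 + 128.543 + 130.371 + 129.069 + 128.773 + 128.614) / 7 = 128.5922857
s = sqrt(sum((x - mean)^2)/(n-1)) = 1.286067
u_A = s / sqrt(n) = 1.286067 / sqrt(7) = 0.48608764
u_B1 = 0.524 / sqrt(2) = 0.37052395
u_B2 = 1.15 / sqrt(2) = 0.8131728
u_B3 = 1.233 / sqrt(2) = 0.87186266
uc = sqrt(0.48608764^2 + 0.37052395^2 + 0.8131728^2 + 0.87186266^2) = 1.3397626
U = k * uc = 2 * 1.3397626
U = 2.6795

2.6795


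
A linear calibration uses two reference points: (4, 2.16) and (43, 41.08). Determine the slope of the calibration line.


slope = (y2 - y1) / (x2 - x1)
= (41.08 - 2.16) / (43 - 4)
= 38.9200 / 39
= 0.9979

0.9979


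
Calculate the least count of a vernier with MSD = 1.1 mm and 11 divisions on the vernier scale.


LC = MSD / n_div
= 1.1 / 11
= 0.1000

0.1000


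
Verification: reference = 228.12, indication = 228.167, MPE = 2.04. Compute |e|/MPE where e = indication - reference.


e = indication - reference = 228.167 - 228.12 = 0.0470
|e| = 0.0470
ratio = |e| / MPE = 0.0470 / 2.04
ratio = 0.0230

0.0230


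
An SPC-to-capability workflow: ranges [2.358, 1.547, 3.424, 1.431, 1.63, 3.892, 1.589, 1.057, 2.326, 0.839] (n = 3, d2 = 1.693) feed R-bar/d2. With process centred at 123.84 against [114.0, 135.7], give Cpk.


R_bar = (2.358 + 1.547 + 3.424 + 1.431 + 1.63 + 3.892 + 1.589 + 1.057 + 2.326 + 0.839) / 10 = 2.0093
sigma = R_bar / d2 = 2.0093 / 1.693 = 1.1868281
Cp = (USL - LSL)/(6*sigma) = (135.7 - 114.0)/(6*1.1868281) = 3.0473
Cpu = (135.7 - 123.84)/(3*1.1868281) = 3.3310
Cpl = (123.84 - 114.0)/(3*1.1868281) = 2.7637
Cpk = min(Cpu, Cpl) = 2.7637

2.7637


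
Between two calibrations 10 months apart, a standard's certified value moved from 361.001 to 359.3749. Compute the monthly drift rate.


rate = (v2 - v1) / months
= (359.3749 - 361.001) / 10
= -1.6261 / 10
= -0.1626

-0.1626


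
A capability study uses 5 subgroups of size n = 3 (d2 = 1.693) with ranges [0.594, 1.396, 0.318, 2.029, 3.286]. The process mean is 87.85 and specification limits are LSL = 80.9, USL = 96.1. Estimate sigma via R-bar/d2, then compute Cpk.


R_bar = (0.594 + 1.396 + 0.318 + 2.029 + 3.286) / 5 = 1.5246
sigma = R_bar / d2 = 1.5246 / 1.693 = 0.9005316
Cp = (USL - LSL)/(6*sigma) = (96.1 - 80.9)/(6*0.9005316) = 2.8132
Cpu = (96.1 - 87.85)/(3*0.9005316) = 3.0538
Cpl = (87.85 - 80.9)/(3*0.9005316) = 2.5726
Cpk = min(Cpu, Cpl) = 2.5726

2.5726


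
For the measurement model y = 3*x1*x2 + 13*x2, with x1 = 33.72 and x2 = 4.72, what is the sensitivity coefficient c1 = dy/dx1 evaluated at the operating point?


y = 3*x1*x2 + 13*x2
dy/dx1 = 3*x2
Evaluate at x2 = 4.72: c1 = 3 * 4.72
c1 = 14.1600

14.1600


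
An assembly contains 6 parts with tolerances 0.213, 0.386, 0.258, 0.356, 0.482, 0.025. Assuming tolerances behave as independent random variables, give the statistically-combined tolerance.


RSS = sqrt(0.213^2 + 0.386^2 + 0.258^2 + 0.356^2 + 0.482^2 + 0.025^2)
= sqrt(0.620614)
= 0.7878

0.7878


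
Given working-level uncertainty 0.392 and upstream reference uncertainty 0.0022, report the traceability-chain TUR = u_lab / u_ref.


TUR = u_lab / u_ref
= 0.392 / 0.0022
= 178.1818

178.1818


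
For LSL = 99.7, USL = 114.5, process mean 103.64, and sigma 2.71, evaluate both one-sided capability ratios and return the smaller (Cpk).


Cpu = (USL - mean) / (3*sigma) = (114.5 - 103.64) / (3*2.71) = 1.3358
Cpl = (mean - LSL) / (3*sigma) = (103.64 - 99.7) / (3*2.71) = 0.4846
Cpk = min(Cpu, Cpl) = 0.4846

0.4846


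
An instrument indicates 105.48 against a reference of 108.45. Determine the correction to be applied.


Correction = standard - reading
= 108.45 - 105.48
= 2.9700

2.9700


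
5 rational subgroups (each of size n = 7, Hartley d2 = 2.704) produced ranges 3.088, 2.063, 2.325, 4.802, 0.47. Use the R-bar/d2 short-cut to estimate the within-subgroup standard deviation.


R_bar = (3.088 + 2.063 + 2.325 + 4.802 + 0.47) / 5
R_bar = 12.748 / 5 = 2.5496
sigma_hat = R_bar / d2 = 2.5496 / 2.704 = 0.9429

0.9429


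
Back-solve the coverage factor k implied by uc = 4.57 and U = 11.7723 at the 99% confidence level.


k = U / uc
k = 11.7723 / 4.57
k = 2.576

2.576


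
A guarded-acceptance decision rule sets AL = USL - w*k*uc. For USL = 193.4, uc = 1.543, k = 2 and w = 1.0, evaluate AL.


U = k * uc = 2 * 1.543 = 3.086
guard band g = w * U = 1.0 * 3.086 = 3.086
AL = USL - g = 193.4 - 3.086
AL = 190.3140

190.3140


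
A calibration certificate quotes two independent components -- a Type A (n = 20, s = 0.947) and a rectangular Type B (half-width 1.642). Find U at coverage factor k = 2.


u_A = s / sqrt(n) = 0.947 / sqrt(20) = 0.21175564
u_B = half_width / sqrt(3) = 1.642 / sqrt(3) = 0.94800914
uc = sqrt(u_A^2 + u_B^2) = sqrt(0.21175564^2 + 0.94800914^2) = 0.97137108
U = k * uc = 2 * 0.97137108
U = 1.9427

1.9427


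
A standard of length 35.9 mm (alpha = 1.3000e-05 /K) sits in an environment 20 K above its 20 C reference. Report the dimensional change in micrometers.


dL = L * alpha * dT
= 35.9 * 1.3000e-05 * 20
= 0.0093340 mm
dL_um = 0.0093340 * 1000 = 9.3340 um

9.3340


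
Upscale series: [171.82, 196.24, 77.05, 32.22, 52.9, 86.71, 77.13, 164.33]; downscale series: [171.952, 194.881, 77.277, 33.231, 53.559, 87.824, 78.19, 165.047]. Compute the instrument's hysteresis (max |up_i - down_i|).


|171.82 - 171.952| = 0.1320
|196.24 - 194.881| = 1.3590
|77.05 - 77.277| = 0.2270
|32.22 - 33.231| = 1.0110
|52.9 - 53.559| = 0.6590
|86.71 - 87.824| = 1.1140
|77.13 - 78.19| = 1.0600
|164.33 - 165.047| = 0.7170
hysteresis = max(diffs) = 1.3590

1.3590


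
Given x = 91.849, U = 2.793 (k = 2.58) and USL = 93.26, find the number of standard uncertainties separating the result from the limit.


u = U / k = 2.793 / 2.58 = 1.0825581
margin = |USL - x| = |93.26 - 91.849| = 1.411
z = margin / u = 1.411 / 1.0825581
z = 1.3034

1.3034


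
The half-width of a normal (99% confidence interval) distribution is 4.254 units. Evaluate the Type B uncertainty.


u_B = half_width / 2.576
u_B = 4.254 / 2.576
u_B = 1.6514

1.6514


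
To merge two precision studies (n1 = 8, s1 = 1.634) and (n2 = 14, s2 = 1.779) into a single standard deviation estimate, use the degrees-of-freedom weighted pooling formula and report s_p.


s_p = sqrt(((n1-1)*s1^2 + (n2-1)*s2^2) / (n1+n2-2))
numerator = (8-1)*1.634^2 + (14-1)*1.779^2 = 18.689692 + 41.142933 = 59.832625
denominator = 8 + 14 - 2 = 20
s_p^2 = 59.832625 / 20 = 2.9916313
s_p = sqrt(2.9916313) = 1.7296

1.7296


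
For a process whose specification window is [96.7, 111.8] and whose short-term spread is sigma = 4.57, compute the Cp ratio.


Cp = (USL - LSL) / (6 * sigma)
= (111.8 - 96.7) / (6 * 4.57)
= 15.1000 / 27.4200
= 0.5507

0.5507


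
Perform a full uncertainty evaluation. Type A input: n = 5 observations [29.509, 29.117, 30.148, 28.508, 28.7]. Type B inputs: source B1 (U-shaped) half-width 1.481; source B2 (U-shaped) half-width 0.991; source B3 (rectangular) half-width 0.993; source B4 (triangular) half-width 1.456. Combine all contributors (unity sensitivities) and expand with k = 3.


mean = (29.509 + 29.117 + 30.148 + 28.508 + 28.7) / 5 = 29.1964
s = sqrt(sum((x - mean)^2)/(n-1)) = 0.65762322
u_A = s / sqrt(n) = 0.65762322 / sqrt(5) = 0.29409804
u_B1 = 1.481 / sqrt(2) = 1.0472251
u_B2 = 0.991 / sqrt(2) = 0.70074282
u_B3 = 0.993 / sqrt(3) = 0.57330882
u_B4 = 1.456 / sqrt(6) = 0.59440951
uc = sqrt(0.29409804^2 + 1.0472251^2 + 0.70074282^2 + 0.57330882^2 + 0.59440951^2) = 1.5349984
U = k * uc = 3 * 1.5349984
U = 4.6050

4.6050


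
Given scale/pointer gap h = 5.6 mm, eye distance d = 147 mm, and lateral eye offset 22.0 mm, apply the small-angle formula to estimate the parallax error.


error = h * offset / d
= 5.6 * 22.0 / 147
= 0.8381

0.8381


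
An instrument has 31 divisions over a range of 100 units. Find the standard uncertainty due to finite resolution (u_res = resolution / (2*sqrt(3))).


resolution = range / divisions
resolution = 100 / 31 = 3.2258065
u_res = resolution / (2*sqrt(3))
u_res = 3.2258065 / 3.4641016
u_res = 0.9312

0.9312


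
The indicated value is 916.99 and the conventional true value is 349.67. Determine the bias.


Systematic error = measured - true
= 916.99 - 349.67
= 567.3200

567.3200


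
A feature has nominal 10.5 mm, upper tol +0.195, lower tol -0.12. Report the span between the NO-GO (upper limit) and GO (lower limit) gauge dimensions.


GO = nominal - lower_tol (smallest hole = maximum material condition)
GO = 10.5 - 0.12 = 10.38
NO-GO = nominal + upper_tol (largest hole = least material condition)
NO-GO = 10.5 + 0.195 = 10.695
spread = NO-GO - GO = 10.695 - 10.38 = 0.3150

0.3150


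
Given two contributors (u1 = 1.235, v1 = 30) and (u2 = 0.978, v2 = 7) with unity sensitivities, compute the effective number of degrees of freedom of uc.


uc = sqrt(u1^2 + u2^2) = sqrt(1.235^2 + 0.978^2) = 1.5753441
v_eff = uc^4 / (u1^4/v1 + u2^4/v2)
= 1.5753441^4 / (1.235^4/30 + 0.978^4/7)
= 6.1588797 / 0.20823823
v_eff = 29.5761

29.5761


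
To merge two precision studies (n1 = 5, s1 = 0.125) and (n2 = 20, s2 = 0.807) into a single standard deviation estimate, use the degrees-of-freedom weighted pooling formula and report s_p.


s_p = sqrt(((n1-1)*s1^2 + (n2-1)*s2^2) / (n1+n2-2))
numerator = (5-1)*0.125^2 + (20-1)*0.807^2 = 0.0625 + 12.373731 = 12.436231
denominator = 5 + 20 - 2 = 23
s_p^2 = 12.436231 / 23 = 0.5407057
s_p = sqrt(0.5407057) = 0.7353

0.7353


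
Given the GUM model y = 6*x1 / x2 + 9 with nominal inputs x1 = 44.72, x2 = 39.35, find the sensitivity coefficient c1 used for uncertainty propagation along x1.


y = 6*x1 / x2 + 9
dy/dx1 = 6/x2
Evaluate at x2 = 39.35: c1 = 6 / 39.35
c1 = 0.1525

0.1525


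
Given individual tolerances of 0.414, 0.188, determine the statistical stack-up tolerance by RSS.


RSS = sqrt(0.414^2 + 0.188^2)
= sqrt(0.20674)
= 0.4547

0.4547


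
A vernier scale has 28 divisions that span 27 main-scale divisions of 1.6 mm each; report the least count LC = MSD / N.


LC = MSD / n_div
= 1.6 / 28
= 0.0571

0.0571


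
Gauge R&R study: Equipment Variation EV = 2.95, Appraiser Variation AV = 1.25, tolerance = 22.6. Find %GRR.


GRR = sqrt(EV^2 + AV^2) = sqrt(2.95^2 + 1.25^2) = 3.2039039
%GRR = GRR / tol * 100 = 3.2039039 / 22.6 * 100
%GRR = 14.1766

14.1766


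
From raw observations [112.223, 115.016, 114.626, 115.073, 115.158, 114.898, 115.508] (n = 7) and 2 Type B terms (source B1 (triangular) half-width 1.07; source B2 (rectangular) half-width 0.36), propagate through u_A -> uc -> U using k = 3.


mean = (112.223 + 115.016 + 114.626 + 115.073 + 115.158 + 114.898 + 115.508) / 7 = 114.6431429
s = sqrt(sum((x - mean)^2)/(n-1)) = 1.0999389
u_A = s / sqrt(n) = 1.0999389 / sqrt(7) = 0.41573783
u_B1 = 1.07 / sqrt(6) = 0.43682567
u_B2 = 0.36 / sqrt(3) = 0.2078461
uc = sqrt(0.41573783^2 + 0.43682567^2 + 0.2078461^2) = 0.63785156
U = k * uc = 3 * 0.63785156
U = 1.9136

1.9136


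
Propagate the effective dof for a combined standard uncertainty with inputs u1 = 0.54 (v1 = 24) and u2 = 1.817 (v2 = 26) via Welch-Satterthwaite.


uc = sqrt(u1^2 + u2^2) = sqrt(0.54^2 + 1.817^2) = 1.8955445
v_eff = uc^4 / (u1^4/v1 + u2^4/v2)
= 1.8955445^4 / (0.54^4/24 + 1.817^4/26)
= 12.910288 / 0.42276716
v_eff = 30.5376

30.5376


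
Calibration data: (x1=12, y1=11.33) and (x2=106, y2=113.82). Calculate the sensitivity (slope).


slope = (y2 - y1) / (x2 - x1)
= (113.82 - 11.33) / (106 - 12)
= 102.4900 / 94
= 1.0903

1.0903


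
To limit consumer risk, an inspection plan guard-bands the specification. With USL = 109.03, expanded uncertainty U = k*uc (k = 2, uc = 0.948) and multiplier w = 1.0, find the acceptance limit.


U = k * uc = 2 * 0.948 = 1.896
guard band g = w * U = 1.0 * 1.896 = 1.896
AL = USL - g = 109.03 - 1.896
AL = 107.1340

107.1340


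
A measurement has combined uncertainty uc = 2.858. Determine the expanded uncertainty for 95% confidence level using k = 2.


U = k * uc
U = 2 * 2.858
U = 5.7160

5.7160


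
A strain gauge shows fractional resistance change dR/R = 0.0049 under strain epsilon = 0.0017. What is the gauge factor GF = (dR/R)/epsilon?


GF = (dR/R) / epsilon
= 0.0049 / 0.0017
= 2.8824

2.8824


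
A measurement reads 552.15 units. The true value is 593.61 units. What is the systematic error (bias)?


Systematic error = measured - true
= 552.15 - 593.61
= -41.4600

-41.4600


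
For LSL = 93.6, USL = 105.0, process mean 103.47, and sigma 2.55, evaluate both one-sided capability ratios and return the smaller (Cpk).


Cpu = (USL - mean) / (3*sigma) = (105.0 - 103.47) / (3*2.55) = 0.2000
Cpl = (mean - LSL) / (3*sigma) = (103.47 - 93.6) / (3*2.55) = 1.2902
Cpk = min(Cpu, Cpl) = 0.2000

0.2000


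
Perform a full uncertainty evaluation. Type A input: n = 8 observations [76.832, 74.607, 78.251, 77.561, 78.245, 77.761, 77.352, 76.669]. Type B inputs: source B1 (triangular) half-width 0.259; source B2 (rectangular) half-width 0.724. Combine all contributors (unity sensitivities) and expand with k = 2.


mean = (76.832 + 74.607 + 78.251 + 77.561 + 78.245 + 77.761 + 77.352 + 76.669) / 8 = 77.15975
s = sqrt(sum((x - mean)^2)/(n-1)) = 1.182784
u_A = s / sqrt(n) = 1.182784 / sqrt(8) = 0.41817729
u_B1 = 0.259 / sqrt(6) = 0.10573631
u_B2 = 0.724 / sqrt(3) = 0.41800159
uc = sqrt(0.41817729^2 + 0.10573631^2 + 0.41800159^2) = 0.60064777
U = k * uc = 2 * 0.60064777
U = 1.2013

1.2013


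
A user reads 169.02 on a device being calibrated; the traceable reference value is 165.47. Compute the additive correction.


Correction = standard - reading
= 165.47 - 169.02
= -3.5500

-3.5500


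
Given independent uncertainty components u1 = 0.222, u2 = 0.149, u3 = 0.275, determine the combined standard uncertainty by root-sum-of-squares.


uc = sqrt(0.222^2 + 0.149^2 + 0.275^2)
uc = sqrt(0.14711)
uc = 0.3835

0.3835


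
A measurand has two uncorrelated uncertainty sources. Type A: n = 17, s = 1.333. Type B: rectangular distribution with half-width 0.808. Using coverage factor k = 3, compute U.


u_A = s / sqrt(n) = 1.333 / sqrt(17) = 0.32329999
u_B = half_width / sqrt(3) = 0.808 / sqrt(3) = 0.46649902
uc = sqrt(u_A^2 + u_B^2) = sqrt(0.32329999^2 + 0.46649902^2) = 0.5675775
U = k * uc = 3 * 0.5675775
U = 1.7027

1.7027


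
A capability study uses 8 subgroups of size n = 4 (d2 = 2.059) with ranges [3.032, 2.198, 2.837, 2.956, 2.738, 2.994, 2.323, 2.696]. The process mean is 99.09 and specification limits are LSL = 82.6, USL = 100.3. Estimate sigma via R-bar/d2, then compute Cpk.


R_bar = (3.032 + 2.198 + 2.837 + 2.956 + 2.738 + 2.994 + 2.323 + 2.696) / 8 = 2.72175
sigma = R_bar / d2 = 2.72175 / 2.059 = 1.3218796
Cp = (USL - LSL)/(6*sigma) = (100.3 - 82.6)/(6*1.3218796) = 2.2317
Cpu = (100.3 - 99.09)/(3*1.3218796) = 0.3051
Cpl = (99.09 - 82.6)/(3*1.3218796) = 4.1582
Cpk = min(Cpu, Cpl) = 0.3051

0.3051


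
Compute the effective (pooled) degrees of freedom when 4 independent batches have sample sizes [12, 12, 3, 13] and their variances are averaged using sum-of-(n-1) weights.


nu = sum_i (n_i - 1)
nu = ((12 - 1) + (12 - 1) + (3 - 1) + (13 - 1))
nu = 11 + 11 + 2 + 12
nu = 36

36


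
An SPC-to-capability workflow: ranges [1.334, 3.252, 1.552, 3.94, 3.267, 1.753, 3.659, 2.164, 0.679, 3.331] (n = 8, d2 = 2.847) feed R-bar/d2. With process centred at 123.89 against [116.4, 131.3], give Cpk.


R_bar = (1.334 + 3.252 + 1.552 + 3.94 + 3.267 + 1.753 + 3.659 + 2.164 + 0.679 + 3.331) / 10 = 2.4931
sigma = R_bar / d2 = 2.4931 / 2.847 = 0.87569371
Cp = (USL - LSL)/(6*sigma) = (131.3 - 116.4)/(6*0.87569371) = 2.8358
Cpu = (131.3 - 123.89)/(3*0.87569371) = 2.8206
Cpl = (123.89 - 116.4)/(3*0.87569371) = 2.8511
Cpk = min(Cpu, Cpl) = 2.8206

2.8206
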